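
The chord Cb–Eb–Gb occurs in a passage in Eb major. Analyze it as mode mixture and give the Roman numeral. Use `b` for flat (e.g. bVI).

bVI

Cb is the lowered form of scale degree 6 in Eb major (the diatonic degree 6 is C). Diatonically Eb major has Cm (vi) on that degree; Cb–Eb–Gb is instead the major chord native to Eb minor, so it takes the label bVI.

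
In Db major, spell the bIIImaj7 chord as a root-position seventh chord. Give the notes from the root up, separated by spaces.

Fb Ab Cb Eb

bIIImaj7 is built on the lowered scale degree 3. In Db major degree 3 is F; lowered it becomes Fb. Stacking thirds in Db minor on Fb gives Fb–Ab–Cb–Eb.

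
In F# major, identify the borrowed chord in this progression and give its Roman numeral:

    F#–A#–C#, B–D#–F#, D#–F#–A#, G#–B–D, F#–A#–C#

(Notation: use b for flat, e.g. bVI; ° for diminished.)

ii°

F# major has the diatonic set F#, G#m, A#m, B, C#, D#m, E#dim. F#–A#–C# = F#, B–D#–F# = B and D#–F#–A# = D#m are all diatonic. But G#–B–D is foreign: the diatonic ii on degree 2 is G#m, whereas G#dim comes from F# minor. It is labeled ii°.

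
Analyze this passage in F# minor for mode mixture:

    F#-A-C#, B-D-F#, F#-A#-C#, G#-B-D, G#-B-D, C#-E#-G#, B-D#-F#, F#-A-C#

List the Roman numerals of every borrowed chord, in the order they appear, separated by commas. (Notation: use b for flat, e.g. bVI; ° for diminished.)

I, IV

The diatonic triads in F# minor (with V from harmonic minor) are F#m, G#dim, A, Bm, C#, D, E. Of the given chords, F#–A–C# = F#m, B–D–F# = Bm, G#–B–D = G#dim and C#–E#–G# = C# are diatonic. F#–A#–C# doesn't fit — on degree 1 F# minor would have F#m (i). F# is the degree-1 chord of F# major, so it is the borrowed I. B–D#–F# is not: scale degree 4 in F# minor carries Bm (iv). In F# major the chord on that degree is B, so here it functions as IV, borrowed from the parallel major.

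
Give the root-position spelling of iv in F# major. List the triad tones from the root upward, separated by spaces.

B D F#

The root, B, is scale degree 4 — the same note in F# major and F# minor; only the chord quality changes. Stacking thirds in F# minor on B gives B–D–F#.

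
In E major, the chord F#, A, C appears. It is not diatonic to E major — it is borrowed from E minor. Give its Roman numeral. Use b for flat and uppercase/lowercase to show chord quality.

ii°

F# is scale degree 2 in E major. The diatonic chord on degree 2 would be F#m (ii), but F#–A–C is the diminished chord from E minor. As a borrowed chord it is labeled ii°.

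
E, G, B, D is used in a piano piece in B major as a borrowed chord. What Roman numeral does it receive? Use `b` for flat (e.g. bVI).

The root E is the diatonic 4th degree of B major; the borrowing shows in the chord quality. The diatonic chord on degree 4 would be E (IV), but E–G–B–D is the minor-seventh chord from B minor. As a borrowed chord it is labeled iv7.

iv7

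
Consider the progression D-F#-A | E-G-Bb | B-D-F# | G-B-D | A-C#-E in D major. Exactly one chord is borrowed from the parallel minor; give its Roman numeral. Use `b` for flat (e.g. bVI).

The diatonic triads in D major are D, Em, F#m, G, A, Bm, C#dim. D–F#–A = D, B–D–F# = Bm, G–B–D = G and A–C#–E = A are all diatonic. E–G–Bb is not: scale degree 2 in D major carries Em (ii). In D minor the chord on that degree is Edim, so here it functions as ii°, borrowed from the parallel minor.

ii°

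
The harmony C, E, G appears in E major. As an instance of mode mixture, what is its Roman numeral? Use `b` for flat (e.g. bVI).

bVI

In E major scale degree 6 is C#; C is its lowered form, from E minor. C–E–G is a major chord — the form found in E minor, not the diatonic vi (C#m). Borrowed into E major it is written bVI.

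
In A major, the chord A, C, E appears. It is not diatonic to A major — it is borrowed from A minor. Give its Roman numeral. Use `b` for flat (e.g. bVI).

The root A is the diatonic 1st degree of A major; the borrowing shows in the chord quality. The diatonic chord on degree 1 would be A (I), but A–C–E is the minor chord from A minor. As a borrowed chord it is labeled i.

i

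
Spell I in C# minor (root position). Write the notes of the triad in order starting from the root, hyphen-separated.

C#-E#-G#

I is built on scale degree 1, which is C# in both C# minor and its parallel. Building the major chord from the parallel major on C#: C#–E#–G#.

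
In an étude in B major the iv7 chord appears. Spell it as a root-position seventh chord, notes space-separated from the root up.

E G B D

iv7 is built on scale degree 4, which is E in both B major and its parallel. Building the minor-seventh chord from the parallel minor on E: E–G–B–D.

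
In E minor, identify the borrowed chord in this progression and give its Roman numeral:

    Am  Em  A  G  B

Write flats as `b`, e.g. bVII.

IV

E minor has the diatonic set Em, F#dim, G, Am, B, C, D (with V from harmonic minor). Am, Em, G and B all belong to that set. A (A–C#–E) is not: scale degree 4 in E minor carries Am (iv). In E major the chord on that degree is A, so here it functions as IV, borrowed from the parallel major.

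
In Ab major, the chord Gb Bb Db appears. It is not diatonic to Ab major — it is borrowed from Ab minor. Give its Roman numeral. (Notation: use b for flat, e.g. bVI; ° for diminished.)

bVII

In Ab major scale degree 7 is G; Gb is its lowered form, from Ab minor. The diatonic chord on degree 7 would be Gdim (vii°), but Gb–Bb–Db is the major chord from Ab minor. As a borrowed chord it is labeled bVII.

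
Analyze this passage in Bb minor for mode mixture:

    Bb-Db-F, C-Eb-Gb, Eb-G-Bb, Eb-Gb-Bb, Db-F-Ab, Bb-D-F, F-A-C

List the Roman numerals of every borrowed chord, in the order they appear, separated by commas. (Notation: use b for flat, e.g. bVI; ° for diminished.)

The diatonic triads in Bb minor (with V from harmonic minor) are Bbm, Cdim, Db, Ebm, F, Gb, Ab. Bb–Db–F = Bbm, C–Eb–Gb = Cdim, Eb–Gb–Bb = Ebm, Db–F–Ab = Db and F–A–C = F all belong to that set. But Eb–G–Bb is foreign: the diatonic iv on degree 4 is Ebm, whereas Eb comes from Bb major. It is labeled IV. But Bb–D–F is foreign: the diatonic i on degree 1 is Bbm, whereas Bb comes from Bb major. It is labeled I.

IV, I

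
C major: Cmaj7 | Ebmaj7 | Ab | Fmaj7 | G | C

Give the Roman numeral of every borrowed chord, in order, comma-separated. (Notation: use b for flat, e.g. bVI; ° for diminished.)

bIIImaj7, bVI

C major has the diatonic set C, Dm, Em, F, G, Am, Bdim. Of the given chords, Cmaj7, Fmaj7, G and C are diatonic. Ebmaj7 (Eb–G–Bb–D) is not: scale degree 3 in C major carries Em (iii). In C minor the chord on that degree is Ebmaj7, so here it functions as bIIImaj7, borrowed from the parallel minor. But Ab (Ab–C–Eb) is foreign: the diatonic vi on degree 6 is Am, whereas Ab comes from C minor. It is labeled bVI.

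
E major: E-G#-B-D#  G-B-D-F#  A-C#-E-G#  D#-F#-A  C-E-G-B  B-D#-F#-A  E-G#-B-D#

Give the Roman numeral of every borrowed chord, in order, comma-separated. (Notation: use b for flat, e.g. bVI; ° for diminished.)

The diatonic triads in E major are E, F#m, G#m, A, B, C#m, D#dim. E–G#–B–D# = Emaj7, A–C#–E–G# = Amaj7, D#–F#–A = D#dim and B–D#–F#–A = B7 all belong to that set. But G–B–D–F# is foreign: the diatonic iii on degree 3 is G#m, whereas Gmaj7 comes from E minor. It is labeled bIIImaj7. C–E–G–B is not: scale degree 6 in E major carries C#m (vi). In E minor the chord on that degree is Cmaj7, so here it functions as bVImaj7, borrowed from the parallel minor.

bIIImaj7, bVImaj7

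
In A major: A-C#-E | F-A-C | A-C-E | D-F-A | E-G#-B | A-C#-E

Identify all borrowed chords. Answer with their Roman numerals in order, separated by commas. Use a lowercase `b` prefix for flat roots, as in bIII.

bVI, i, iv

A major has the diatonic set A, Bm, C#m, D, E, F#m, G#dim. Of the given chords, A–C#–E = A and E–G#–B = E are diatonic. F–A–C is not: scale degree 6 in A major carries F#m (vi). In A minor the chord on that degree is F, so here it functions as bVI, borrowed from the parallel minor. But A–C–E is foreign: the diatonic I on degree 1 is A, whereas Am comes from A minor. It is labeled i. But D–F–A is foreign: the diatonic IV on degree 4 is D, whereas Dm comes from A minor. It is labeled iv.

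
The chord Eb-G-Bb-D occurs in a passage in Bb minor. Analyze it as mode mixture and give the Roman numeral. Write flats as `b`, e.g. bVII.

The root Eb is the diatonic 4th degree of Bb minor; the borrowing shows in the chord quality. The diatonic chord on degree 4 would be Ebm (iv), but Eb–G–Bb–D is the major-seventh chord from Bb major. As a borrowed chord it is labeled IVmaj7.

IVmaj7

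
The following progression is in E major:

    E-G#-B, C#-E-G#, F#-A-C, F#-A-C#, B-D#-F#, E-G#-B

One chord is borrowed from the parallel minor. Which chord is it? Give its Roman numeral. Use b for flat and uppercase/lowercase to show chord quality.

ii°

The diatonic triads in E major are E, F#m, G#m, A, B, C#m, D#dim. E–G#–B = E, C#–E–G# = C#m, F#–A–C# = F#m and B–D#–F# = B are all diatonic. But F#–A–C is foreign: the diatonic ii on degree 2 is F#m, whereas F#dim comes from E minor. It is labeled ii°.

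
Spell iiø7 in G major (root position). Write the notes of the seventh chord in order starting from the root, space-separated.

The root, A, is scale degree 2 — the same note in G major and G minor; only the chord quality changes. Stacking thirds in G minor on A gives A–C–Eb–G.

A C Eb G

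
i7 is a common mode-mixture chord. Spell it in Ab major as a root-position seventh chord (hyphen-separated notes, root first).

i7 is built on scale degree 1, which is Ab in both Ab major and its parallel. Building the minor-seventh chord from the parallel minor on Ab: Ab–Cb–Eb–Gb.

Ab-Cb-Eb-Gb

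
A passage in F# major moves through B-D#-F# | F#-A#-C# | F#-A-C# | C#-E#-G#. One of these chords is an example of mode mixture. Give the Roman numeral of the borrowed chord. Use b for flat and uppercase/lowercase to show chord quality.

In F# major the diatonic chords are F#, G#m, A#m, B, C#, D#m, E#dim. B–D#–F# = B, F#–A#–C# = F# and C#–E#–G# = C# are all diatonic. But F#–A–C# is foreign: the diatonic I on degree 1 is F#, whereas F#m comes from F# minor. It is labeled i.

i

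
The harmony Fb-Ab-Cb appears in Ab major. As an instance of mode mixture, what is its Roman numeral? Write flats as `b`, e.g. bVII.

bVI

The root Fb is the lowered 6th scale degree — diatonically Ab major has F there. The diatonic chord on degree 6 would be Fm (vi), but Fb–Ab–Cb is the major chord from Ab minor. As a borrowed chord it is labeled bVI.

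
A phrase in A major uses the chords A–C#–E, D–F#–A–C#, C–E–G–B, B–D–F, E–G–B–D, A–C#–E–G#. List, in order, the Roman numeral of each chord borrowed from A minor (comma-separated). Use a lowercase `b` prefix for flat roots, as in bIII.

A major has the diatonic set A, Bm, C#m, D, E, F#m, G#dim. A–C#–E = A, D–F#–A–C# = Dmaj7 and A–C#–E–G# = Amaj7 all belong to that set. C–E–G–B doesn't fit — on degree 3 A major would have C#m (iii). Cmaj7 is the degree-3 chord of A minor, so it is the borrowed bIIImaj7. B–D–F is not: scale degree 2 in A major carries Bm (ii). In A minor the chord on that degree is Bdim, so here it functions as ii°, borrowed from the parallel minor. E–G–B–D is not: scale degree 5 in A major carries E (V). In A minor the chord on that degree is Em7, so here it functions as v7, borrowed from the parallel minor.

bIIImaj7, ii°, v7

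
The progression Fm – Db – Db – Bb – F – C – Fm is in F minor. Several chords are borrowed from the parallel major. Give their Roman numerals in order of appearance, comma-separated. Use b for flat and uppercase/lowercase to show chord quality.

F minor has the diatonic set Fm, Gdim, Ab, Bbm, C, Db, Eb (with V from harmonic minor). Fm, Db and C all belong to that set. Bb (Bb–D–F) doesn't fit — on degree 4 F minor would have Bbm (iv). Bb is the degree-4 chord of F major, so it is the borrowed IV. But F (F–A–C) is foreign: the diatonic i on degree 1 is Fm, whereas F comes from F major. It is labeled I.

IV, I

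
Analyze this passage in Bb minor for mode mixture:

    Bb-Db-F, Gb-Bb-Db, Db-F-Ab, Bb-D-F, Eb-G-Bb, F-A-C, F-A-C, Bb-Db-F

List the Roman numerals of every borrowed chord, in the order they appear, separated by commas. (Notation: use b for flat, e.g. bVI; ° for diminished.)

I, IV

The diatonic triads in Bb minor (with V from harmonic minor) are Bbm, Cdim, Db, Ebm, F, Gb, Ab. Bb–Db–F = Bbm, Gb–Bb–Db = Gb, Db–F–Ab = Db and F–A–C = F are all diatonic. Bb–D–F is not: scale degree 1 in Bb minor carries Bbm (i). In Bb major the chord on that degree is Bb, so here it functions as I, borrowed from the parallel major. Eb–G–Bb is not: scale degree 4 in Bb minor carries Ebm (iv). In Bb major the chord on that degree is Eb, so here it functions as IV, borrowed from the parallel major.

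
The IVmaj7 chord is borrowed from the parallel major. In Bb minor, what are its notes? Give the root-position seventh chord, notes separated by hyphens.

IVmaj7 is built on scale degree 4, which is Eb in both Bb minor and its parallel. In Bb major the chord on Eb is Eb–G–Bb–D.

Eb-G-Bb-D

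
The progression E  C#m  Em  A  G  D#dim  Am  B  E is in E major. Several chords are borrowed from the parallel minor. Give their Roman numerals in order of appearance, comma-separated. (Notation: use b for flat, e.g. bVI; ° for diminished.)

In E major the diatonic chords are E, F#m, G#m, A, B, C#m, D#dim. E, C#m, A, D#dim and B all belong to that set. Em (E–G–B) is not: scale degree 1 in E major carries E (I). In E minor the chord on that degree is Em, so here it functions as i, borrowed from the parallel minor. But G (G–B–D) is foreign: the diatonic iii on degree 3 is G#m, whereas G comes from E minor. It is labeled bIII. But Am (A–C–E) is foreign: the diatonic IV on degree 4 is A, whereas Am comes from E minor. It is labeled iv.

i, bIII, iv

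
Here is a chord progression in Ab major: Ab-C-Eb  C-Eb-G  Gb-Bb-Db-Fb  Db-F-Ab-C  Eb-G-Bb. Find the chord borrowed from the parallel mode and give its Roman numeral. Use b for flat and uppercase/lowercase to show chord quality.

Ab major has the diatonic set Ab, Bbm, Cm, Db, Eb, Fm, Gdim. Of the given chords, Ab–C–Eb = Ab, C–Eb–G = Cm, Db–F–Ab–C = Dbmaj7 and Eb–G–Bb = Eb are diatonic. But Gb–Bb–Db–Fb is foreign: the diatonic vii° on degree 7 is Gdim, whereas Gb7 comes from Ab minor. It is labeled bVII7.

bVII7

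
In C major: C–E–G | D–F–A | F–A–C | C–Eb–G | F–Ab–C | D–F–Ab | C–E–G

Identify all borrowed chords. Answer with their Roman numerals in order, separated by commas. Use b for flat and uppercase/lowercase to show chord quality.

C major has the diatonic set C, Dm, Em, F, G, Am, Bdim. Of the given chords, C–E–G = C, D–F–A = Dm and F–A–C = F are diatonic. C–Eb–G doesn't fit — on degree 1 C major would have C (I). Cm is the degree-1 chord of C minor, so it is the borrowed i. F–Ab–C doesn't fit — on degree 4 C major would have F (IV). Fm is the degree-4 chord of C minor, so it is the borrowed iv. D–F–Ab doesn't fit — on degree 2 C major would have Dm (ii). Ddim is the degree-2 chord of C minor, so it is the borrowed ii°.

i, iv, ii°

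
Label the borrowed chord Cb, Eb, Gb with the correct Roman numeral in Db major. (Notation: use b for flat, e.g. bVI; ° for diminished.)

bVII

Cb is the lowered form of scale degree 7 in Db major (the diatonic degree 7 is C). The diatonic chord on degree 7 would be Cdim (vii°), but Cb–Eb–Gb is the major chord from Db minor. As a borrowed chord it is labeled bVII.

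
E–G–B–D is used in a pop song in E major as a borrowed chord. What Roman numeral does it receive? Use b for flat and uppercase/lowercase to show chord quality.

i7

E is scale degree 1 in E major. E–G–B–D is a minor-seventh chord — the form found in E minor, not the diatonic I (E). Borrowed into E major it is written i7.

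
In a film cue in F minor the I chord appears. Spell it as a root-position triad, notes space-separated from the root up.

F A C

The root, F, is scale degree 1 — the same note in F minor and F major; only the chord quality changes. Building the major chord from the parallel major on F: F–A–C.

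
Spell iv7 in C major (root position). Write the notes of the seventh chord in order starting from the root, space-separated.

iv7 is built on scale degree 4, which is F in both C major and its parallel. Building the minor-seventh chord from the parallel minor on F: F–Ab–C–Eb.

F Ab C Eb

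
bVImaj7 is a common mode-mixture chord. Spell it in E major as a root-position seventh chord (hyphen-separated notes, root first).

C-E-G-B

bVImaj7 is built on the lowered scale degree 6. In E major degree 6 is C#; lowered it becomes C. Building the major-seventh chord from the parallel minor on C: C–E–G–B.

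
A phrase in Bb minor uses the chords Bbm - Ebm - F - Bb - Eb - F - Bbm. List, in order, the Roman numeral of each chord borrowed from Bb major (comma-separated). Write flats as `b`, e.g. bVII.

The diatonic triads in Bb minor (with V from harmonic minor) are Bbm, Cdim, Db, Ebm, F, Gb, Ab. Of the given chords, Bbm, Ebm and F are diatonic. Bb (Bb–D–F) is not: scale degree 1 in Bb minor carries Bbm (i). In Bb major the chord on that degree is Bb, so here it functions as I, borrowed from the parallel major. Eb (Eb–G–Bb) is not: scale degree 4 in Bb minor carries Ebm (iv). In Bb major the chord on that degree is Eb, so here it functions as IV, borrowed from the parallel major.

I, IV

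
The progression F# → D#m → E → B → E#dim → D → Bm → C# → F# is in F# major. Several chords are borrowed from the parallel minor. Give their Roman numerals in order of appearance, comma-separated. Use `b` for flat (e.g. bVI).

bVII, bVI, iv

In F# major the diatonic chords are F#, G#m, A#m, B, C#, D#m, E#dim. F#, D#m, B, E#dim and C# all belong to that set. E (E–G#–B) is not: scale degree 7 in F# major carries E#dim (vii°). In F# minor the chord on that degree is E, so here it functions as bVII, borrowed from the parallel minor. D (D–F#–A) doesn't fit — on degree 6 F# major would have D#m (vi). D is the degree-6 chord of F# minor, so it is the borrowed bVI. Bm (B–D–F#) is not: scale degree 4 in F# major carries B (IV). In F# minor the chord on that degree is Bm, so here it functions as iv, borrowed from the parallel minor.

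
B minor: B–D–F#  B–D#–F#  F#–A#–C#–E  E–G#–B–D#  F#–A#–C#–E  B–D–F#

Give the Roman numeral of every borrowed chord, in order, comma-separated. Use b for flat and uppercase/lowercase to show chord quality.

B minor has the diatonic set Bm, C#dim, D, Em, F#, G, A (with V from harmonic minor). Of the given chords, B–D–F# = Bm and F#–A#–C#–E = F#7 are diatonic. But B–D#–F# is foreign: the diatonic i on degree 1 is Bm, whereas B comes from B major. It is labeled I. But E–G#–B–D# is foreign: the diatonic iv on degree 4 is Em, whereas Emaj7 comes from B major. It is labeled IVmaj7.

I, IVmaj7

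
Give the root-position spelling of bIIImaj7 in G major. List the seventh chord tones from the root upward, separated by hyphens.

The root of bIIImaj7 is the lowered 3rd degree: B becomes Bb. Stacking thirds in G minor on Bb gives Bb–D–F–A.

Bb-D-F-A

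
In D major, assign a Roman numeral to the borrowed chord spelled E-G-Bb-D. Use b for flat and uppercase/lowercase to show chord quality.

The root E is the diatonic 2nd degree of D major; the borrowing shows in the chord quality. E–G–Bb–D is a half-diminished-seventh chord — the form found in D minor, not the diatonic ii (Em). Borrowed into D major it is written iiø7.

iiø7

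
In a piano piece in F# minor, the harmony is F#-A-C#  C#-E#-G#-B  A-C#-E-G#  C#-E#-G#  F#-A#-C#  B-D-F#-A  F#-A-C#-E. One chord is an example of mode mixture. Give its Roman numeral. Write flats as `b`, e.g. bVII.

The diatonic triads in F# minor (with V from harmonic minor) are F#m, G#dim, A, Bm, C#, D, E. Of the given chords, F#–A–C# = F#m, C#–E#–G#–B = C#7, A–C#–E–G# = Amaj7, C#–E#–G# = C#, B–D–F#–A = Bm7 and F#–A–C#–E = F#m7 are diatonic. F#–A#–C# is not: scale degree 1 in F# minor carries F#m (i). In F# major the chord on that degree is F#, so here it functions as I, borrowed from the parallel major.

I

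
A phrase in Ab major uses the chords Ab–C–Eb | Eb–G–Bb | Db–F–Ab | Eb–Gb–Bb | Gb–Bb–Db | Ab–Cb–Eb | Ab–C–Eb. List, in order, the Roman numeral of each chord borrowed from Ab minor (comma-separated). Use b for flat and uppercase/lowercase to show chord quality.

In Ab major the diatonic chords are Ab, Bbm, Cm, Db, Eb, Fm, Gdim. Ab–C–Eb = Ab, Eb–G–Bb = Eb and Db–F–Ab = Db all belong to that set. Eb–Gb–Bb is not: scale degree 5 in Ab major carries Eb (V). In Ab minor the chord on that degree is Ebm, so here it functions as v, borrowed from the parallel minor. Gb–Bb–Db doesn't fit — on degree 7 Ab major would have Gdim (vii°). Gb is the degree-7 chord of Ab minor, so it is the borrowed bVII. Ab–Cb–Eb is not: scale degree 1 in Ab major carries Ab (I). In Ab minor the chord on that degree is Abm, so here it functions as i, borrowed from the parallel minor.

v, bVII, i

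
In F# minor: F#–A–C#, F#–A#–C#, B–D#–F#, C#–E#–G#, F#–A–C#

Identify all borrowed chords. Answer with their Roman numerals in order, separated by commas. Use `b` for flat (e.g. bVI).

The diatonic triads in F# minor (with V from harmonic minor) are F#m, G#dim, A, Bm, C#, D, E. F#–A–C# = F#m and C#–E#–G# = C# both belong to that set. F#–A#–C# is not: scale degree 1 in F# minor carries F#m (i). In F# major the chord on that degree is F#, so here it functions as I, borrowed from the parallel major. B–D#–F# is not: scale degree 4 in F# minor carries Bm (iv). In F# major the chord on that degree is B, so here it functions as IV, borrowed from the parallel major.

I, IV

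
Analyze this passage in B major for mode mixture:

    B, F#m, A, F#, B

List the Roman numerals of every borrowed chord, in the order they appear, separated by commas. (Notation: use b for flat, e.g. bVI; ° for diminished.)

v, bVII

B major has the diatonic set B, C#m, D#m, E, F#, G#m, A#dim. Of the given chords, B and F# are diatonic. F#m (F#–A–C#) doesn't fit — on degree 5 B major would have F# (V). F#m is the degree-5 chord of B minor, so it is the borrowed v. A (A–C#–E) is not: scale degree 7 in B major carries A#dim (vii°). In B minor the chord on that degree is A, so here it functions as bVII, borrowed from the parallel minor.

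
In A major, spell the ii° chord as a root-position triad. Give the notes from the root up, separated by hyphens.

ii° is built on scale degree 2, which is B in both A major and its parallel. In A minor the chord on B is B–D–F.

B-D-F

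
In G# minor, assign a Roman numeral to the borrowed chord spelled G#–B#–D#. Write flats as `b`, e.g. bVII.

I

G# is scale degree 1 in G# minor. Diatonically G# minor has G#m (i) on that degree; G#–B#–D# is instead the major chord native to G# major, so it takes the label I.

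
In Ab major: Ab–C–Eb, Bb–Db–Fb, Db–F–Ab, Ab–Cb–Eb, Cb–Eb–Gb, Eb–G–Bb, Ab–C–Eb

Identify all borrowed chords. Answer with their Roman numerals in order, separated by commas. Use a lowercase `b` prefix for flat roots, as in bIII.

ii°, i, bIII

In Ab major the diatonic chords are Ab, Bbm, Cm, Db, Eb, Fm, Gdim. Of the given chords, Ab–C–Eb = Ab, Db–F–Ab = Db and Eb–G–Bb = Eb are diatonic. Bb–Db–Fb doesn't fit — on degree 2 Ab major would have Bbm (ii). Bbdim is the degree-2 chord of Ab minor, so it is the borrowed ii°. But Ab–Cb–Eb is foreign: the diatonic I on degree 1 is Ab, whereas Abm comes from Ab minor. It is labeled i. Cb–Eb–Gb doesn't fit — on degree 3 Ab major would have Cm (iii). Cb is the degree-3 chord of Ab minor, so it is the borrowed bIII.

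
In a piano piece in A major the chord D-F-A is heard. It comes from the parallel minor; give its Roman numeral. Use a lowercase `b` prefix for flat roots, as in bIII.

D is scale degree 4 in A major. D–F–A is a minor chord — the form found in A minor, not the diatonic IV (D). Borrowed into A major it is written iv.

iv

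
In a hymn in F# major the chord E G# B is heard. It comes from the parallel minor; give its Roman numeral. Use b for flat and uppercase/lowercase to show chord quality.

bVII

The root E is the lowered 7th scale degree — diatonically F# major has E# there. E–G#–B is a major chord — the form found in F# minor, not the diatonic vii° (E#dim). Borrowed into F# major it is written bVII.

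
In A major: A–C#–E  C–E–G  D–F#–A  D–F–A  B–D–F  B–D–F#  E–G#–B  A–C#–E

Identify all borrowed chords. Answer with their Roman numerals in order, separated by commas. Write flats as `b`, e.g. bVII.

bIII, iv, ii°

A major has the diatonic set A, Bm, C#m, D, E, F#m, G#dim. A–C#–E = A, D–F#–A = D, B–D–F# = Bm and E–G#–B = E are all diatonic. But C–E–G is foreign: the diatonic iii on degree 3 is C#m, whereas C comes from A minor. It is labeled bIII. But D–F–A is foreign: the diatonic IV on degree 4 is D, whereas Dm comes from A minor. It is labeled iv. B–D–F is not: scale degree 2 in A major carries Bm (ii). In A minor the chord on that degree is Bdim, so here it functions as ii°, borrowed from the parallel minor.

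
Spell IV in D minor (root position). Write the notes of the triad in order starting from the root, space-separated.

G B D

IV is built on scale degree 4, which is G in both D minor and its parallel. In D major the chord on G is G–B–D.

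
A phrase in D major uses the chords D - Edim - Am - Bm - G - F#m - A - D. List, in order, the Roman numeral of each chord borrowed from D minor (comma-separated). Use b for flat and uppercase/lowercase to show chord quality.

The diatonic triads in D major are D, Em, F#m, G, A, Bm, C#dim. D, Bm, G, F#m and A all belong to that set. Edim (E–G–Bb) is not: scale degree 2 in D major carries Em (ii). In D minor the chord on that degree is Edim, so here it functions as ii°, borrowed from the parallel minor. Am (A–C–E) doesn't fit — on degree 5 D major would have A (V). Am is the degree-5 chord of D minor, so it is the borrowed v.

ii°, v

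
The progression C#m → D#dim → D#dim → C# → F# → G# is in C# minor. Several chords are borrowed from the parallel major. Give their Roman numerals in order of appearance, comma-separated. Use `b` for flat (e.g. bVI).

C# minor has the diatonic set C#m, D#dim, E, F#m, G#, A, B (with V from harmonic minor). Of the given chords, C#m, D#dim and G# are diatonic. But C# (C#–E#–G#) is foreign: the diatonic i on degree 1 is C#m, whereas C# comes from C# major. It is labeled I. F# (F#–A#–C#) doesn't fit — on degree 4 C# minor would have F#m (iv). F# is the degree-4 chord of C# major, so it is the borrowed IV.

I, IV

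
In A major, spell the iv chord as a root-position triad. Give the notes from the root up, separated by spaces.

iv is built on scale degree 4, which is D in both A major and its parallel. Building the minor chord from the parallel minor on D: D–F–A.

D F A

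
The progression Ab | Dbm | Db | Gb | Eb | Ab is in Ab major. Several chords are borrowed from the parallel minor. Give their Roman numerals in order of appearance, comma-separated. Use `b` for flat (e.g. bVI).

iv, bVII

Ab major has the diatonic set Ab, Bbm, Cm, Db, Eb, Fm, Gdim. Ab, Db and Eb are all diatonic. But Dbm (Db–Fb–Ab) is foreign: the diatonic IV on degree 4 is Db, whereas Dbm comes from Ab minor. It is labeled iv. But Gb (Gb–Bb–Db) is foreign: the diatonic vii° on degree 7 is Gdim, whereas Gb comes from Ab minor. It is labeled bVII.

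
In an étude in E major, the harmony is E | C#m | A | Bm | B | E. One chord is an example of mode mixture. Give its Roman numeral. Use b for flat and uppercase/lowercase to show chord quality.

In E major the diatonic chords are E, F#m, G#m, A, B, C#m, D#dim. Of the given chords, E, C#m, A and B are diatonic. Bm (B–D–F#) doesn't fit — on degree 5 E major would have B (V). Bm is the degree-5 chord of E minor, so it is the borrowed v.

v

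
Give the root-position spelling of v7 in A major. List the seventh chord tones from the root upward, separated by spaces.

E G B D

The root, E, is scale degree 5 — the same note in A major and A minor; only the chord quality changes. In A minor the chord on E is E–G–B–D.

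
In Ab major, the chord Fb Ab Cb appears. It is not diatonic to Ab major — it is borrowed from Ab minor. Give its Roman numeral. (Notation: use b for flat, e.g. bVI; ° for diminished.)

bVI

In Ab major scale degree 6 is F; Fb is its lowered form, from Ab minor. Fb–Ab–Cb is a major chord — the form found in Ab minor, not the diatonic vi (Fm). Borrowed into Ab major it is written bVI.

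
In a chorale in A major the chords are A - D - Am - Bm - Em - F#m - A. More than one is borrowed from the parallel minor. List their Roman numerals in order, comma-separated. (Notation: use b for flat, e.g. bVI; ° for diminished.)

The diatonic triads in A major are A, Bm, C#m, D, E, F#m, G#dim. A, D, Bm and F#m are all diatonic. But Am (A–C–E) is foreign: the diatonic I on degree 1 is A, whereas Am comes from A minor. It is labeled i. But Em (E–G–B) is foreign: the diatonic V on degree 5 is E, whereas Em comes from A minor. It is labeled v.

i, v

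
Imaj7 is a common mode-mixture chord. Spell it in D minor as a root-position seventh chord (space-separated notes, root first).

D F# A C#

The root, D, is scale degree 1 — the same note in D minor and D major; only the chord quality changes. Building the major-seventh chord from the parallel major on D: D–F#–A–C#.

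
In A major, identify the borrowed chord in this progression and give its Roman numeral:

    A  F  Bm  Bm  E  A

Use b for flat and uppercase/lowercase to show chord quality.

In A major the diatonic chords are A, Bm, C#m, D, E, F#m, G#dim. Of the given chords, A, Bm and E are diatonic. F (F–A–C) doesn't fit — on degree 6 A major would have F#m (vi). F is the degree-6 chord of A minor, so it is the borrowed bVI.

bVI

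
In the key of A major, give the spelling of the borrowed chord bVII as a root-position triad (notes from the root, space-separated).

The root of bVII is the lowered 7th degree: G# becomes G. In A minor the chord on G is G–B–D.

G B D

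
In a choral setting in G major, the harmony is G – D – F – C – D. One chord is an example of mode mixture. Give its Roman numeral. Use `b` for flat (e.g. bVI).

G major has the diatonic set G, Am, Bm, C, D, Em, F#dim. G, D and C are all diatonic. F (F–A–C) is not: scale degree 7 in G major carries F#dim (vii°). In G minor the chord on that degree is F, so here it functions as bVII, borrowed from the parallel minor.

bVII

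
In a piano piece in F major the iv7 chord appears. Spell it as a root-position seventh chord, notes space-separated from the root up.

The root, Bb, is scale degree 4 — the same note in F major and F minor; only the chord quality changes. Stacking thirds in F minor on Bb gives Bb–Db–F–Ab.

Bb Db F Ab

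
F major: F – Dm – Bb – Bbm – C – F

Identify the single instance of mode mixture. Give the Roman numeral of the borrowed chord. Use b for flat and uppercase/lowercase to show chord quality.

iv

In F major the diatonic chords are F, Gm, Am, Bb, C, Dm, Edim. F, Dm, Bb and C all belong to that set. But Bbm (Bb–Db–F) is foreign: the diatonic IV on degree 4 is Bb, whereas Bbm comes from F minor. It is labeled iv.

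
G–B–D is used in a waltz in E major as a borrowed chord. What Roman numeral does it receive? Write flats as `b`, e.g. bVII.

bIII

G is the lowered form of scale degree 3 in E major (the diatonic degree 3 is G#). Diatonically E major has G#m (iii) on that degree; G–B–D is instead the major chord native to E minor, so it takes the label bIII.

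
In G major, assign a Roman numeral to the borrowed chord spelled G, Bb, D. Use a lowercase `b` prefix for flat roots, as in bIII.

i

G is scale degree 1 in G major. G–Bb–D is a minor chord — the form found in G minor, not the diatonic I (G). Borrowed into G major it is written i.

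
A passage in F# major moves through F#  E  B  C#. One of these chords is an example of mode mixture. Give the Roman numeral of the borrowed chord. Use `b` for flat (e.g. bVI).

In F# major the diatonic chords are F#, G#m, A#m, B, C#, D#m, E#dim. Of the given chords, F#, B and C# are diatonic. E (E–G#–B) doesn't fit — on degree 7 F# major would have E#dim (vii°). E is the degree-7 chord of F# minor, so it is the borrowed bVII.

bVII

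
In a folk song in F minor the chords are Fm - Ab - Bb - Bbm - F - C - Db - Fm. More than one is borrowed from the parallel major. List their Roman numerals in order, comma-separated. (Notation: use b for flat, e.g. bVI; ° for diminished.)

F minor has the diatonic set Fm, Gdim, Ab, Bbm, C, Db, Eb (with V from harmonic minor). Of the given chords, Fm, Ab, Bbm, C and Db are diatonic. But Bb (Bb–D–F) is foreign: the diatonic iv on degree 4 is Bbm, whereas Bb comes from F major. It is labeled IV. F (F–A–C) doesn't fit — on degree 1 F minor would have Fm (i). F is the degree-1 chord of F major, so it is the borrowed I.

IV, I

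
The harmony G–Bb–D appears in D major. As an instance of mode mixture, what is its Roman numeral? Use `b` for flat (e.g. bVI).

The root G is the diatonic 4th degree of D major; the borrowing shows in the chord quality. The diatonic chord on degree 4 would be G (IV), but G–Bb–D is the minor chord from D minor. As a borrowed chord it is labeled iv.

iv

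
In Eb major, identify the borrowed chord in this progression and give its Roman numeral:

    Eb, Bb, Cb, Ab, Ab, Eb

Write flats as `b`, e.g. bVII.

Eb major has the diatonic set Eb, Fm, Gm, Ab, Bb, Cm, Ddim. Eb, Bb and Ab all belong to that set. Cb (Cb–Eb–Gb) doesn't fit — on degree 6 Eb major would have Cm (vi). Cb is the degree-6 chord of Eb minor, so it is the borrowed bVI.

bVI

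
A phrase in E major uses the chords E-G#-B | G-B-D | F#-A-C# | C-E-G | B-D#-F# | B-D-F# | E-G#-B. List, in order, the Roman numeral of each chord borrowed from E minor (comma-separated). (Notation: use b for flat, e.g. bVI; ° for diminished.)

bIII, bVI, v

In E major the diatonic chords are E, F#m, G#m, A, B, C#m, D#dim. Of the given chords, E–G#–B = E, F#–A–C# = F#m and B–D#–F# = B are diatonic. But G–B–D is foreign: the diatonic iii on degree 3 is G#m, whereas G comes from E minor. It is labeled bIII. C–E–G is not: scale degree 6 in E major carries C#m (vi). In E minor the chord on that degree is C, so here it functions as bVI, borrowed from the parallel minor. B–D–F# is not: scale degree 5 in E major carries B (V). In E minor the chord on that degree is Bm, so here it functions as v, borrowed from the parallel minor.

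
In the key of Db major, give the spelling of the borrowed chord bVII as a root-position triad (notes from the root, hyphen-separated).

Cb-Eb-Gb

Scale degree 7 in Db major is C. bVII uses the lowered form, Cb, taken from Db minor. In Db minor the chord on Cb is Cb–Eb–Gb.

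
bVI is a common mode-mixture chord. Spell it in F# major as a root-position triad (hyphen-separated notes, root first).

Scale degree 6 in F# major is D#. bVI uses the lowered form, D, taken from F# minor. Building the major chord from the parallel minor on D: D–F#–A.

D-F#-A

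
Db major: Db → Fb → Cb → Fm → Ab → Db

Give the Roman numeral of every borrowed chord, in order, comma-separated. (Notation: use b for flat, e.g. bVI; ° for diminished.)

bIII, bVII

The diatonic triads in Db major are Db, Ebm, Fm, Gb, Ab, Bbm, Cdim. Of the given chords, Db, Fm and Ab are diatonic. But Fb (Fb–Ab–Cb) is foreign: the diatonic iii on degree 3 is Fm, whereas Fb comes from Db minor. It is labeled bIII. Cb (Cb–Eb–Gb) is not: scale degree 7 in Db major carries Cdim (vii°). In Db minor the chord on that degree is Cb, so here it functions as bVII, borrowed from the parallel minor.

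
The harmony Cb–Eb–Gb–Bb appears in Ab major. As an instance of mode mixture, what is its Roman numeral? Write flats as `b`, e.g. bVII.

The root Cb is the lowered 3rd scale degree — diatonically Ab major has C there. Cb–Eb–Gb–Bb is a major-seventh chord — the form found in Ab minor, not the diatonic iii (Cm). Borrowed into Ab major it is written bIIImaj7.

bIIImaj7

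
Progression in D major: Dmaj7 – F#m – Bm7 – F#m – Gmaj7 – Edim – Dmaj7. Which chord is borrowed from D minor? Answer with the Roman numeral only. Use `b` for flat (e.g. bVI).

The diatonic triads in D major are D, Em, F#m, G, A, Bm, C#dim. Of the given chords, Dmaj7, F#m, Bm7 and Gmaj7 are diatonic. But Edim (E–G–Bb) is foreign: the diatonic ii on degree 2 is Em, whereas Edim comes from D minor. It is labeled ii°.

ii°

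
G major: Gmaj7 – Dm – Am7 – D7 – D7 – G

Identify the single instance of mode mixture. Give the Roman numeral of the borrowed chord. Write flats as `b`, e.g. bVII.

In G major the diatonic chords are G, Am, Bm, C, D, Em, F#dim. Gmaj7, Am7, D7 and G are all diatonic. Dm (D–F–A) doesn't fit — on degree 5 G major would have D (V). Dm is the degree-5 chord of G minor, so it is the borrowed v.

v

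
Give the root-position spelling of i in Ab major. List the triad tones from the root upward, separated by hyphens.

Ab-Cb-Eb

i is built on scale degree 1, which is Ab in both Ab major and its parallel. Stacking thirds in Ab minor on Ab gives Ab–Cb–Eb.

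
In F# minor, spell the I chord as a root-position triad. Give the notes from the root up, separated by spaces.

F# A# C#

The root, F#, is scale degree 1 — the same note in F# minor and F# major; only the chord quality changes. Building the major chord from the parallel major on F#: F#–A#–C#.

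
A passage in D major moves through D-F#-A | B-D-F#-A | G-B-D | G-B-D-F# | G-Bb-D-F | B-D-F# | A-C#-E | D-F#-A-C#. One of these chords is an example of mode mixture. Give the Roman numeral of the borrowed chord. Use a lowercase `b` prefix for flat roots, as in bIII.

iv7

The diatonic triads in D major are D, Em, F#m, G, A, Bm, C#dim. Of the given chords, D–F#–A = D, B–D–F#–A = Bm7, G–B–D = G, G–B–D–F# = Gmaj7, B–D–F# = Bm, A–C#–E = A and D–F#–A–C# = Dmaj7 are diatonic. But G–Bb–D–F is foreign: the diatonic IV on degree 4 is G, whereas Gm7 comes from D minor. It is labeled iv7.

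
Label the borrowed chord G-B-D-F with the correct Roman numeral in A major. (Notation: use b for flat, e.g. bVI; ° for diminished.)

bVII7

In A major scale degree 7 is G#; G is its lowered form, from A minor. G–B–D–F is a dominant-seventh chord — the form found in A minor, not the diatonic vii° (G#dim). Borrowed into A major it is written bVII7.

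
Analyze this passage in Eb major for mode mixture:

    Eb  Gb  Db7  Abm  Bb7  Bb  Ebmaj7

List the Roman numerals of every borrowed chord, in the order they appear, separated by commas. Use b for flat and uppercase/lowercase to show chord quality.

In Eb major the diatonic chords are Eb, Fm, Gm, Ab, Bb, Cm, Ddim. Of the given chords, Eb, Bb7, Bb and Ebmaj7 are diatonic. Gb (Gb–Bb–Db) is not: scale degree 3 in Eb major carries Gm (iii). In Eb minor the chord on that degree is Gb, so here it functions as bIII, borrowed from the parallel minor. But Db7 (Db–F–Ab–Cb) is foreign: the diatonic vii° on degree 7 is Ddim, whereas Db7 comes from Eb minor. It is labeled bVII7. But Abm (Ab–Cb–Eb) is foreign: the diatonic IV on degree 4 is Ab, whereas Abm comes from Eb minor. It is labeled iv.

bIII, bVII7, iv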